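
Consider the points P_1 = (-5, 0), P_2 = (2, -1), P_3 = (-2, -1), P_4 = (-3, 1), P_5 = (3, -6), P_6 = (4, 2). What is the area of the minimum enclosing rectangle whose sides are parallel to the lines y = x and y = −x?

In coordinates u = x + y, v = x − y the rectangle is axis-aligned; the map (x,y)→(u,v) scales areas by 2.
u-values: -5, 1, -3, -2, -3, 6; range = 6 − (-5) = 11.
v-values: -5, 3, -1, -4, 9, 2; range = 9 − (-5) = 14.
Area = (11 × 14) / 2 = 77.

77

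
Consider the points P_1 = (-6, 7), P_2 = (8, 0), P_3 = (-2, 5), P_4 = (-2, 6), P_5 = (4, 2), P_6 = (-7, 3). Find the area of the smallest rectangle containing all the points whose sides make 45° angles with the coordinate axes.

In coordinates u = x + y, v = x − y the rectangle is axis-aligned; the map (x,y)→(u,v) scales areas by 2.
u-values: 1, 8, 3, 4, 6, -4; range = 8 − (-4) = 12.
v-values: -13, 8, -7, -8, 2, -10; range = 8 − (-13) = 21.
Area = (12 × 21) / 2 = 126.

126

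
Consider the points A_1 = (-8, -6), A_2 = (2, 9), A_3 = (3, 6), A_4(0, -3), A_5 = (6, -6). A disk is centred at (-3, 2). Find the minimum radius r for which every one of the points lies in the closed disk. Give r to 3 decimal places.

12.042

The required radius is the distance from (-3, 2) to the farthest point.
Squared distances: 89, 74, 52, 34, 145.
Maximum is 145, attained at A_5.
r = √145 ≈ 12.042.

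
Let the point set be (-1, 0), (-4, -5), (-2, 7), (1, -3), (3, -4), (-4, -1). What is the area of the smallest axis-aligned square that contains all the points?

144

The bounding box has width 7 and height 12.
An axis-aligned square enclosing the set must have side ≥ max(width, height).
So the minimum side is max(7, 12) = 12.
Area = 12² = 144.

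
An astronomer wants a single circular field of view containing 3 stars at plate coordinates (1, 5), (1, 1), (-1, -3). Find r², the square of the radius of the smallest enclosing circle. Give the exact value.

Call the three points A, B, C in the order given.
Side lengths²: AB² = 16, AC² = 68, BC² = 20.
Since AC² = 68 ≥ 20 + 16 = 36, the angle opposite AC is not acute, so the smallest enclosing circle has AC as diameter.
Centre = midpoint of AC = (0, 1), r² = 68/4 = 17.

17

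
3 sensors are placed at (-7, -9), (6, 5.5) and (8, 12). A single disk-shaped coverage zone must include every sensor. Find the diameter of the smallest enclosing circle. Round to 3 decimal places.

Call the three points A, B, C in the order given.
Side lengths²: AB² = 379.25, AC² = 666, BC² = 46.25.
Since AC² = 666 ≥ 379.25 + 46.25 = 425.5, the angle opposite AC is not acute, so the smallest enclosing circle has AC as diameter.
Centre = midpoint of AC = (0.5, 1.5), r² = 666/4 = 166.5.
Diameter = 2r = 2√(166.5) ≈ 25.807.

25.807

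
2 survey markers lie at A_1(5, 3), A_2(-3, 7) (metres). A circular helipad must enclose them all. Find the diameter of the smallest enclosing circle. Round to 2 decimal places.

The smallest circle enclosing two points has them as diameter endpoints.
Centre = midpoint = (1, 5); r² = |A_1A_2|²/4 = 80/4 = 20.
Diameter = 2r = 2√20 ≈ 8.94.

8.94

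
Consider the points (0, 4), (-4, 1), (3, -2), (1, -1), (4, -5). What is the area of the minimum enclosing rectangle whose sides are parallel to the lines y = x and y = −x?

49

In coordinates u = x + y, v = x − y the rectangle is axis-aligned; the map (x,y)→(u,v) scales areas by 2.
u-values: 4, -3, 1, 0, -1; range = 4 − (-3) = 7.
v-values: -4, -5, 5, 2, 9; range = 9 − (-5) = 14.
Area = (7 × 14) / 2 = 49.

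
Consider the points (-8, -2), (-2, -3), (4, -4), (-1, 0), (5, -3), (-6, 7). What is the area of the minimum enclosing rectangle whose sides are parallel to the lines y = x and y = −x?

In coordinates u = x + y, v = x − y the rectangle is axis-aligned; the map (x,y)→(u,v) scales areas by 2.
u-values: -10, -5, 0, -1, 2, 1; range = 2 − (-10) = 12.
v-values: -6, 1, 8, -1, 8, -13; range = 8 − (-13) = 21.
Area = (12 × 21) / 2 = 126.

126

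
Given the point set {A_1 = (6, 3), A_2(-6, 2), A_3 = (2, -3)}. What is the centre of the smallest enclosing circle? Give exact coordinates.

Side lengths²: A_1A_2² = 145, A_1A_3² = 52, A_2A_3² = 89.
Since A_1A_2² = 145 ≥ 89 + 52 = 141, the angle opposite A_1A_2 is not acute, so the smallest enclosing circle has A_1A_2 as diameter.
Centre = midpoint of A_1A_2 = (0, 2.5), r² = 145/4 = 36.25.
Centre = (0, 2.5).

(0, 2.5)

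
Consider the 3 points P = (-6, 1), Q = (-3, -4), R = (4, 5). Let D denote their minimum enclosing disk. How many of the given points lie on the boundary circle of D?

3

Side lengths²: PQ² = 34, PR² = 116, QR² = 130.
Since QR² = 130 < 116 + 34 = 150, the triangle is acute, so the smallest enclosing circle is the circumcircle.
Circumcentre = (-7/31, 33/31), r² = 32045/961.
The points at distance exactly r from the centre are P, Q, R — 3 points.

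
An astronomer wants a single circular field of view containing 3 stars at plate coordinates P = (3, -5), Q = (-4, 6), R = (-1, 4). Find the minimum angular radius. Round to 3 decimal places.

Side lengths²: PQ² = 170, PR² = 97, QR² = 13.
Since PQ² = 170 ≥ 97 + 13 = 110, the angle opposite PQ is not acute, so the smallest enclosing circle has PQ as diameter.
Centre = midpoint of PQ = (-0.5, 0.5), r² = 170/4 = 42.5.
r = √(42.5) ≈ 6.519.

6.519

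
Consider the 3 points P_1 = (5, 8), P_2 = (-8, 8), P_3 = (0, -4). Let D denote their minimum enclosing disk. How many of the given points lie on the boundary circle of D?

Side lengths²: P_1P_2² = 169, P_1P_3² = 169, P_2P_3² = 208.
Since P_2P_3² = 208 < 169 + 169 = 338, the triangle is acute, so the smallest enclosing circle is the circumcircle.
Circumcentre = (-1.5, 11/3), r² = 2197/36.
The points at distance exactly r from the centre are P_1, P_2, P_3 — 3 points.

3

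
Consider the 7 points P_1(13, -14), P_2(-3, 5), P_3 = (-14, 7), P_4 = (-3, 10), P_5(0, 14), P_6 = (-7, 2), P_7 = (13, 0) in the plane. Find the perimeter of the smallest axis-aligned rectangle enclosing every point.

110

Width = max x − min x = 13 − (-14) = 27.
Height = max y − min y = 14 − (-14) = 28.
Perimeter = 2(27 + 28) = 110.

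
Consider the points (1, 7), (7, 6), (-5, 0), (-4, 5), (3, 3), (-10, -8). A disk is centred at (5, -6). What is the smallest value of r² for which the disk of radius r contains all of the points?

229

The required radius is the distance from (5, -6) to the farthest point.
Squared distances: 185, 148, 136, 202, 85, 229.
Maximum is 229, attained at (-10, -8).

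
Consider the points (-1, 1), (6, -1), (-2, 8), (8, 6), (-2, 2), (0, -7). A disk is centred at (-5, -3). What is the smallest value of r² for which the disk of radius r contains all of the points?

250

The required radius is the distance from (-5, -3) to the farthest point.
Squared distances: 32, 125, 130, 250, 34, 41.
Maximum is 250, attained at (8, 6).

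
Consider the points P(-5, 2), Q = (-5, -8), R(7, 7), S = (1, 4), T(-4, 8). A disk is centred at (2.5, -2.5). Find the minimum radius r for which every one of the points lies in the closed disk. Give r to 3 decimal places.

The required radius is the distance from (2.5, -2.5) to the farthest point.
Squared distances: 76.5, 86.5, 110.5, 44.5, 152.5.
Maximum is 152.5, attained at T.
r = √(152.5) ≈ 12.349.

12.349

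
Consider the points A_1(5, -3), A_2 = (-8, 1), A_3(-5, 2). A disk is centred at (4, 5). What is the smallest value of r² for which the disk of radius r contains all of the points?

160

The required radius is the distance from (4, 5) to the farthest point.
Squared distances: 65, 160, 90.
Maximum is 160, attained at A_2.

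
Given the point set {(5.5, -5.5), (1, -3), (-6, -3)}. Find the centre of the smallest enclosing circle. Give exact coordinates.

Call the three points A, B, C in the order given.
Side lengths²: AB² = 26.5, AC² = 138.5, BC² = 49.
Since AC² = 138.5 ≥ 49 + 26.5 = 75.5, the angle opposite AC is not acute, so the smallest enclosing circle has AC as diameter.
Centre = midpoint of AC = (-0.25, -4.25), r² = 138.5/4 = 34.625.
Centre = (-0.25, -4.25).

(-0.25, -4.25)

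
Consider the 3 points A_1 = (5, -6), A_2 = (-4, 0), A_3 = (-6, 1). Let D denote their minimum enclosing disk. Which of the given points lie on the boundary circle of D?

Side lengths²: A_1A_2² = 117, A_1A_3² = 170, A_2A_3² = 5.
Since A_1A_3² = 170 ≥ 117 + 5 = 122, the angle opposite A_1A_3 is not acute, so the smallest enclosing circle has A_1A_3 as diameter.
Centre = midpoint of A_1A_3 = (-0.5, -2.5), r² = 170/4 = 42.5.
The points at distance exactly r from the centre are A_1, A_3 — 2 points.

A_1, A_3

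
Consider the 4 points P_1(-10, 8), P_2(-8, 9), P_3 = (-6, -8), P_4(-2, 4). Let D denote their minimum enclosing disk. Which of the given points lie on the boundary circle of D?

P_2, P_3

The minimum enclosing circle of a finite set is fixed by two of the points (as a diameter) or three (as a circumcircle).
The farthest pair is P_2–P_3 with squared distance 293. The circle on this segment as diameter has centre (-7, 0.5) and r² = 293/4 = 73.25.
Check P_1: distance² to centre = 65.25 ≤ 73.25, so it lies inside.
All remaining points lie in this disk, and no smaller disk contains both endpoints, so this is the minimum enclosing circle.
The points at distance exactly r from the centre are P_2, P_3 — 2 points.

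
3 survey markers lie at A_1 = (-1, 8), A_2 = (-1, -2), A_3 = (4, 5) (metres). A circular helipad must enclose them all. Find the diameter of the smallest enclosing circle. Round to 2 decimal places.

Side lengths²: A_1A_2² = 100, A_1A_3² = 34, A_2A_3² = 74.
Since A_1A_2² = 100 < 74 + 34 = 108, the triangle is acute, so the smallest enclosing circle is the circumcircle.
Circumcentre = (-0.6, 3), r² = 25.16.
Diameter = 2r = 2√(25.16) ≈ 10.03.

10.03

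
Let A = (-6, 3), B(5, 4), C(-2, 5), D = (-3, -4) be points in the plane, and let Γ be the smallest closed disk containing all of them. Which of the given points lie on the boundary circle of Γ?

By Welzl's lemma the MEC is supported by two points (diametrically opposite) or three points (on a circumcircle).
The minimum enclosing circle is determined by three boundary points: A, B, D.
Their circumcentre is (-0.3, 1.3) with r² = 35.38.
The farthest remaining point C is at distance² 16.58 ≤ 35.38.
The points at distance exactly r from the centre are A, B, D — 3 points.

A, B, D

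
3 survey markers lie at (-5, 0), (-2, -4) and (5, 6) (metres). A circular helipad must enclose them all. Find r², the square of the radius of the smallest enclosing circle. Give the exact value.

63325/1682

Call the three points A, B, C in the order given.
Side lengths²: AB² = 25, AC² = 136, BC² = 149.
Since BC² = 149 < 136 + 25 = 161, the triangle is acute, so the smallest enclosing circle is the circumcircle.
Circumcentre = (57/58, 79/58), r² = 63325/1682.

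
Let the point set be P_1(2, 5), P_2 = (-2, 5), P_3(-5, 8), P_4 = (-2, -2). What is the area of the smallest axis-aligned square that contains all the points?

100

The bounding box has width 7 and height 10.
An axis-aligned square enclosing the set must have side ≥ max(width, height).
So the minimum side is max(7, 10) = 10.
Area = 10² = 100.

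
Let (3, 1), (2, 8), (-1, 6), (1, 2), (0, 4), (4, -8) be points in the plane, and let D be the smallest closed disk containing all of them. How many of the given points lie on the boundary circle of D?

A smallest enclosing disk is always determined by at most three of the input points on its boundary.
The farthest pair is (2, 8)–(4, -8) with squared distance 260. The circle on this segment as diameter has centre (3, 0) and r² = 260/4 = 65.
Check (3, 1): distance² to centre = 1 ≤ 65, so it lies inside.
All remaining points lie in this disk, and no smaller disk contains both endpoints, so this is the minimum enclosing circle.
The points at distance exactly r from the centre are (2, 8), (4, -8) — 2 points.

2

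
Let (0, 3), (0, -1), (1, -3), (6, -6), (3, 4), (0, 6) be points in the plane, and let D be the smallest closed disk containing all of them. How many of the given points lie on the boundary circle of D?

2

The farthest pair is (6, -6)–(0, 6) with squared distance 180. The circle on this segment as diameter has centre (3, 0) and r² = 180/4 = 45.
Check (0, 3): distance² to centre = 18 ≤ 45, so it lies inside.
All remaining points lie in this disk, and no smaller disk contains both endpoints, so this is the minimum enclosing circle.
The points at distance exactly r from the centre are (6, -6), (0, 6) — 2 points.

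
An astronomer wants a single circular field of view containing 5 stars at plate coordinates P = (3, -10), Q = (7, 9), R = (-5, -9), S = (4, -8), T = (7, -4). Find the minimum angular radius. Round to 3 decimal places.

10.817

The minimum enclosing circle of a finite set is fixed by two of the points (as a diameter) or three (as a circumcircle).
The farthest pair is Q–R with squared distance 468. The circle on this segment as diameter has centre (1, 0) and r² = 468/4 = 117.
Check P: distance² to centre = 104 ≤ 117, so it lies inside.
All remaining points lie in this disk, and no smaller disk contains both endpoints, so this is the minimum enclosing circle.
r = √117 ≈ 10.817.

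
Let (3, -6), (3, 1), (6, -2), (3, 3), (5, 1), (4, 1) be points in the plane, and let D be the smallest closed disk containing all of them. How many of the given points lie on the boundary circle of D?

2

A smallest enclosing disk is always determined by at most three of the input points on its boundary.
The farthest pair is (3, -6)–(3, 3) with squared distance 81. The circle on this segment as diameter has centre (3, -1.5) and r² = 81/4 = 20.25.
Check (3, 1): distance² to centre = 6.25 ≤ 20.25, so it lies inside.
All remaining points lie in this disk, and no smaller disk contains both endpoints, so this is the minimum enclosing circle.
The points at distance exactly r from the centre are (3, -6), (3, 3) — 2 points.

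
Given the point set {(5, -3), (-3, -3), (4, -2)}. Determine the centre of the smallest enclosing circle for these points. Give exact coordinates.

(1, -3)

Call the three points A, B, C in the order given.
Side lengths²: AB² = 64, AC² = 2, BC² = 50.
Since AB² = 64 ≥ 50 + 2 = 52, the angle opposite AB is not acute, so the smallest enclosing circle has AB as diameter.
Centre = midpoint of AB = (1, -3), r² = 64/4 = 16.
Centre = (1, -3).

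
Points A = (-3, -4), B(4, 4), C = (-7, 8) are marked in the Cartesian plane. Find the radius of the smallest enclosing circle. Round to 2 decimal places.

Side lengths²: AB² = 113, AC² = 160, BC² = 137.
Since AC² = 160 < 137 + 113 = 250, the triangle is acute, so the smallest enclosing circle is the circumcircle.
Circumcentre = (-155/58, 161/58), r² = 77405/1682.
r = √(77405/1682) ≈ 6.78.

6.78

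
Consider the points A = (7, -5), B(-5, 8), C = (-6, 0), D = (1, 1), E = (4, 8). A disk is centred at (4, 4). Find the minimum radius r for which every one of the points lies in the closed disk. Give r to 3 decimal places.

10.770

The required radius is the distance from (4, 4) to the farthest point.
Squared distances: 90, 97, 116, 18, 16.
Maximum is 116, attained at C.
r = √116 ≈ 10.770.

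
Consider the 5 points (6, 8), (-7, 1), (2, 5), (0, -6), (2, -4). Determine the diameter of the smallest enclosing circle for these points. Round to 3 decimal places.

15.902

The minimum enclosing circle is determined by three boundary points: (6, 8), (-7, 1), (0, -6).
Their circumcentre is (0.9, 1.9) with r² = 63.22.
The farthest remaining point (2, -4) is at distance² 36.02 ≤ 63.22.
Diameter = 2r = 2√(63.22) ≈ 15.902.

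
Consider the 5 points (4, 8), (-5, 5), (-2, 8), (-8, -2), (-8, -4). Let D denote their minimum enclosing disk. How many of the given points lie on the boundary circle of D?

2

The minimum enclosing circle of a finite set is fixed by two of the points (as a diameter) or three (as a circumcircle).
The farthest pair is (4, 8)–(-8, -4) with squared distance 288. The circle on this segment as diameter has centre (-2, 2) and r² = 288/4 = 72.
Check (-5, 5): distance² to centre = 18 ≤ 72, so it lies inside.
All remaining points lie in this disk, and no smaller disk contains both endpoints, so this is the minimum enclosing circle.
The points at distance exactly r from the centre are (4, 8), (-8, -4) — 2 points.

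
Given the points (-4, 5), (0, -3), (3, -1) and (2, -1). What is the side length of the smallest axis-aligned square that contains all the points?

The bounding box has width 7 and height 8.
An axis-aligned square enclosing the set must have side ≥ max(width, height).
So the minimum side is max(7, 8) = 8.

8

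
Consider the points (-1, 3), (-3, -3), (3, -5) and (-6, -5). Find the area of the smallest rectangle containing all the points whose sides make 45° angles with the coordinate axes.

In coordinates u = x + y, v = x − y the rectangle is axis-aligned; the map (x,y)→(u,v) scales areas by 2.
u-values: 2, -6, -2, -11; range = 2 − (-11) = 13.
v-values: -4, 0, 8, -1; range = 8 − (-4) = 12.
Area = (13 × 12) / 2 = 78.

78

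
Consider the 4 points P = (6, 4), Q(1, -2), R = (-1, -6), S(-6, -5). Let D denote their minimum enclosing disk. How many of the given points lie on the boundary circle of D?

A smallest enclosing disk is always determined by at most three of the input points on its boundary.
The farthest pair is P–S with squared distance 225. The circle on this segment as diameter has centre (0, -0.5) and r² = 225/4 = 56.25.
Check Q: distance² to centre = 3.25 ≤ 56.25, so it lies inside.
All remaining points lie in this disk, and no smaller disk contains both endpoints, so this is the minimum enclosing circle.
The points at distance exactly r from the centre are P, S — 2 points.

2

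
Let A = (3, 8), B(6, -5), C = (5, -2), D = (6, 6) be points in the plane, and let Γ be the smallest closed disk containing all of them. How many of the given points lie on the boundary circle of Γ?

2

A smallest enclosing disk is always determined by at most three of the input points on its boundary.
The farthest pair is A–B with squared distance 178. The circle on this segment as diameter has centre (4.5, 1.5) and r² = 178/4 = 44.5.
Check C: distance² to centre = 12.5 ≤ 44.5, so it lies inside.
All remaining points lie in this disk, and no smaller disk contains both endpoints, so this is the minimum enclosing circle.
The points at distance exactly r from the centre are A, B — 2 points.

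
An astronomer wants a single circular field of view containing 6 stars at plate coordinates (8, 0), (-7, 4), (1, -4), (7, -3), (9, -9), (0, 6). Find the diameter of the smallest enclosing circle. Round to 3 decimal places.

The farthest pair is (-7, 4)–(9, -9) with squared distance 425. The circle on this segment as diameter has centre (1, -2.5) and r² = 425/4 = 106.25.
Check (8, 0): distance² to centre = 55.25 ≤ 106.25, so it lies inside.
All remaining points lie in this disk, and no smaller disk contains both endpoints, so this is the minimum enclosing circle.
Diameter = 2r = 2√(106.25) ≈ 20.616.

20.616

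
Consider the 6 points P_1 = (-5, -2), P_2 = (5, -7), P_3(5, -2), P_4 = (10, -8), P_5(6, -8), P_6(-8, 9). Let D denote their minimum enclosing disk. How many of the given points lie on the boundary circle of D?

The minimum enclosing circle of a finite set is fixed by two of the points (as a diameter) or three (as a circumcircle).
The farthest pair is P_4–P_6 with squared distance 613. The circle on this segment as diameter has centre (1, 0.5) and r² = 613/4 = 153.25.
Check P_1: distance² to centre = 42.25 ≤ 153.25, so it lies inside.
All remaining points lie in this disk, and no smaller disk contains both endpoints, so this is the minimum enclosing circle.
The points at distance exactly r from the centre are P_4, P_6 — 2 points.

2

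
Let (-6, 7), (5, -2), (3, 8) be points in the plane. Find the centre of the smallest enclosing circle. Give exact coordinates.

(-0.5, 2.5)

Call the three points A, B, C in the order given.
Side lengths²: AB² = 202, AC² = 82, BC² = 104.
Since AB² = 202 ≥ 104 + 82 = 186, the angle opposite AB is not acute, so the smallest enclosing circle has AB as diameter.
Centre = midpoint of AB = (-0.5, 2.5), r² = 202/4 = 50.5.
Centre = (-0.5, 2.5).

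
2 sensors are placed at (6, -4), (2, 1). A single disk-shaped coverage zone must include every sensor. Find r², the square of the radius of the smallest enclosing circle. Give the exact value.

10.25

The smallest circle enclosing two points has them as diameter endpoints.
Centre = midpoint = (4, -1.5); r² = |(6, -4)−(2, 1)|²/4 = 41/4 = 10.25.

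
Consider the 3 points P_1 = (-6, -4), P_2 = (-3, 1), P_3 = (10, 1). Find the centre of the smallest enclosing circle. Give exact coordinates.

(2, -1.5)

Side lengths²: P_1P_2² = 34, P_1P_3² = 281, P_2P_3² = 169.
Since P_1P_3² = 281 ≥ 169 + 34 = 203, the angle opposite P_1P_3 is not acute, so the smallest enclosing circle has P_1P_3 as diameter.
Centre = midpoint of P_1P_3 = (2, -1.5), r² = 281/4 = 70.25.
Centre = (2, -1.5).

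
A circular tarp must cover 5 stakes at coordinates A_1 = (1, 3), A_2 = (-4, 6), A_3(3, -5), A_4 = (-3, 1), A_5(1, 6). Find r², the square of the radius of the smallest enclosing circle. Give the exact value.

42.5

A smallest enclosing disk is always determined by at most three of the input points on its boundary.
The farthest pair is A_2–A_3 with squared distance 170. The circle on this segment as diameter has centre (-0.5, 0.5) and r² = 170/4 = 42.5.
Check A_1: distance² to centre = 8.5 ≤ 42.5, so it lies inside.
All remaining points lie in this disk, and no smaller disk contains both endpoints, so this is the minimum enclosing circle.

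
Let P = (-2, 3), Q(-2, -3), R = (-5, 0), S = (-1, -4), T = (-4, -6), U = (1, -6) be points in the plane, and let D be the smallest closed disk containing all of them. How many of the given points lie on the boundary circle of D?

By Welzl's lemma the MEC is supported by two points (diametrically opposite) or three points (on a circumcircle).
The minimum enclosing circle is determined by three boundary points: P, T, U.
Their circumcentre is (-1.5, -11/6) with r² = 425/18.
The farthest remaining point R is at distance² 281/18 ≤ 425/18.
The points at distance exactly r from the centre are P, T, U — 3 points.

3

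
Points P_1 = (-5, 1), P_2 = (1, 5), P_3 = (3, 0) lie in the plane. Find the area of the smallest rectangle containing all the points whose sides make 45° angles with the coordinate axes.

45

In coordinates u = x + y, v = x − y the rectangle is axis-aligned; the map (x,y)→(u,v) scales areas by 2.
u-values: -4, 6, 3; range = 6 − (-4) = 10.
v-values: -6, -4, 3; range = 3 − (-6) = 9.
Area = (10 × 9) / 2 = 45.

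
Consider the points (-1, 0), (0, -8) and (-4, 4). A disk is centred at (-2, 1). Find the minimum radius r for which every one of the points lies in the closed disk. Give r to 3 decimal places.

The required radius is the distance from (-2, 1) to the farthest point.
Squared distances: 2, 85, 13.
Maximum is 85, attained at (0, -8).
r = √85 ≈ 9.220.

9.220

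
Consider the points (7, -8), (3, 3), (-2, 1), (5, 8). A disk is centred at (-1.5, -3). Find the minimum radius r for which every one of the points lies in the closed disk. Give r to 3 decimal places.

The required radius is the distance from (-1.5, -3) to the farthest point.
Squared distances: 97.25, 56.25, 16.25, 163.25.
Maximum is 163.25, attained at (5, 8).
r = √(163.25) ≈ 12.777.

12.777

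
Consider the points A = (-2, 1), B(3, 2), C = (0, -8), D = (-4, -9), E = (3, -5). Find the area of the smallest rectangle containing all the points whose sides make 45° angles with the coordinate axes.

In coordinates u = x + y, v = x − y the rectangle is axis-aligned; the map (x,y)→(u,v) scales areas by 2.
u-values: -1, 5, -8, -13, -2; range = 5 − (-13) = 18.
v-values: -3, 1, 8, 5, 8; range = 8 − (-3) = 11.
Area = (18 × 11) / 2 = 99.

99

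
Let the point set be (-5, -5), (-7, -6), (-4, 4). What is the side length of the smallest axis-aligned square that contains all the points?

The bounding box has width 3 and height 10.
An axis-aligned square enclosing the set must have side ≥ max(width, height).
So the minimum side is max(3, 10) = 10.

10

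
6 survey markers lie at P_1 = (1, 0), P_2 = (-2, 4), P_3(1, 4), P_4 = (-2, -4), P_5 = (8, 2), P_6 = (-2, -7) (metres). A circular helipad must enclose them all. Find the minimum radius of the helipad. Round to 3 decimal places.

6.860

By Welzl's lemma the MEC is supported by two points (diametrically opposite) or three points (on a circumcircle).
The minimum enclosing circle is determined by three boundary points: P_2, P_5, P_6.
Their circumcentre is (2.1, -1.5) with r² = 47.06.
The farthest remaining point P_3 is at distance² 31.46 ≤ 47.06.
r = √(47.06) ≈ 6.860.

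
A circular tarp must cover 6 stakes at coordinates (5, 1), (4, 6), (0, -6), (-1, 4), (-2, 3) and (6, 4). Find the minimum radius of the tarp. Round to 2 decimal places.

6.32

The minimum enclosing circle of a finite set is fixed by two of the points (as a diameter) or three (as a circumcircle).
The farthest pair is (4, 6)–(0, -6) with squared distance 160. The circle on this segment as diameter has centre (2, 0) and r² = 160/4 = 40.
Check (5, 1): distance² to centre = 10 ≤ 40, so it lies inside.
All remaining points lie in this disk, and no smaller disk contains both endpoints, so this is the minimum enclosing circle.
r = √40 ≈ 6.32.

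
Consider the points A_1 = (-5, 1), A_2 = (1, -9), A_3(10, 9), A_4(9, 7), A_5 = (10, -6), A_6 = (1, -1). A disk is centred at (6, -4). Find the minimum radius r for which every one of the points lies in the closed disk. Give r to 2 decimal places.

The required radius is the distance from (6, -4) to the farthest point.
Squared distances: 146, 50, 185, 130, 20, 34.
Maximum is 185, attained at A_3.
r = √185 ≈ 13.60.

13.60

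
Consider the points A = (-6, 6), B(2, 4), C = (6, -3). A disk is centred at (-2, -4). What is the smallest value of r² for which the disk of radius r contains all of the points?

116

The required radius is the distance from (-2, -4) to the farthest point.
Squared distances: 116, 80, 65.
Maximum is 116, attained at A.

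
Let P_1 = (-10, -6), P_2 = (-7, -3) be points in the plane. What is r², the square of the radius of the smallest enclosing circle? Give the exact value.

4.5

The smallest circle enclosing two points has them as diameter endpoints.
Centre = midpoint = (-8.5, -4.5); r² = |P_1P_2|²/4 = 18/4 = 4.5.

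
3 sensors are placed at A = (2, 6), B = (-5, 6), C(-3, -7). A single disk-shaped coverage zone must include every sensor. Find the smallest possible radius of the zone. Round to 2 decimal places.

Side lengths²: AB² = 49, AC² = 194, BC² = 173.
Since AC² = 194 < 173 + 49 = 222, the triangle is acute, so the smallest enclosing circle is the circumcircle.
Circumcentre = (-1.5, -3/26), r² = 16781/338.
r = √(16781/338) ≈ 7.05.

7.05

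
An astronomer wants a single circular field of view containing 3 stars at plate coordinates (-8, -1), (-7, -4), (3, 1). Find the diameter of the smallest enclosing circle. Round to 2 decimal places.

11.29

Call the three points A, B, C in the order given.
Side lengths²: AB² = 10, AC² = 125, BC² = 125.
Since BC² = 125 < 125 + 10 = 135, the triangle is acute, so the smallest enclosing circle is the circumcircle.
Circumcentre = (-33/14, -11/14), r² = 3125/98.
Diameter = 2r = 2√(3125/98) ≈ 11.29.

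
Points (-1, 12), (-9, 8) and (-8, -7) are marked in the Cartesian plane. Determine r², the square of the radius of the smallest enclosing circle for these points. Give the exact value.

102.5

Call the three points A, B, C in the order given.
Side lengths²: AB² = 80, AC² = 410, BC² = 226.
Since AC² = 410 ≥ 226 + 80 = 306, the angle opposite AC is not acute, so the smallest enclosing circle has AC as diameter.
Centre = midpoint of AC = (-4.5, 2.5), r² = 410/4 = 102.5.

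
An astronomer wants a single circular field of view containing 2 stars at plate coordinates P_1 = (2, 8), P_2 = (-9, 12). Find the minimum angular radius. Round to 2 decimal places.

The smallest circle enclosing two points has them as diameter endpoints.
Centre = midpoint = (-3.5, 10); r² = |P_1P_2|²/4 = 137/4 = 34.25.
r = √(34.25) ≈ 5.85.

5.85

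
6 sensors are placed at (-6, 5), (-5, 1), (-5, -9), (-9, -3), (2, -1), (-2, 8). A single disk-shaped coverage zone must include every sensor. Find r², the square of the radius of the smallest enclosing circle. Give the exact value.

74.5

By Welzl's lemma the MEC is supported by two points (diametrically opposite) or three points (on a circumcircle).
The farthest pair is (-5, -9)–(-2, 8) with squared distance 298. The circle on this segment as diameter has centre (-3.5, -0.5) and r² = 298/4 = 74.5.
Check (-6, 5): distance² to centre = 36.5 ≤ 74.5, so it lies inside.
All remaining points lie in this disk, and no smaller disk contains both endpoints, so this is the minimum enclosing circle.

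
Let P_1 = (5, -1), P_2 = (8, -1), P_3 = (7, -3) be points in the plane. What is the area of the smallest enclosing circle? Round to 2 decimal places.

Side lengths²: P_1P_2² = 9, P_1P_3² = 8, P_2P_3² = 5.
Since P_1P_2² = 9 < 8 + 5 = 13, the triangle is acute, so the smallest enclosing circle is the circumcircle.
Circumcentre = (6.5, -1.5), r² = 2.5.
Area = π·r² = π·2.5 ≈ 7.85.

7.85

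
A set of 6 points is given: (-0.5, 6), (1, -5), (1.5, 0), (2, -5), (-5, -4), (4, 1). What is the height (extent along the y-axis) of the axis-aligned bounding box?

11

max y = 6, min y = -5, so height = 11.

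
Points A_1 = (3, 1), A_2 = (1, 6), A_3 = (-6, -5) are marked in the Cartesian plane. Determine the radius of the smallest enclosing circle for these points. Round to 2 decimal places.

Side lengths²: A_1A_2² = 29, A_1A_3² = 117, A_2A_3² = 170.
Since A_2A_3² = 170 ≥ 117 + 29 = 146, the angle opposite A_2A_3 is not acute, so the smallest enclosing circle has A_2A_3 as diameter.
Centre = midpoint of A_2A_3 = (-2.5, 0.5), r² = 170/4 = 42.5.
r = √(42.5) ≈ 6.52.

6.52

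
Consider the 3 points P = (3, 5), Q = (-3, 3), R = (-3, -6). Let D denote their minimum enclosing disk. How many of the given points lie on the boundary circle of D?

Side lengths²: PQ² = 40, PR² = 157, QR² = 81.
Since PR² = 157 ≥ 81 + 40 = 121, the angle opposite PR is not acute, so the smallest enclosing circle has PR as diameter.
Centre = midpoint of PR = (0, -0.5), r² = 157/4 = 39.25.
The points at distance exactly r from the centre are P, R — 2 points.

2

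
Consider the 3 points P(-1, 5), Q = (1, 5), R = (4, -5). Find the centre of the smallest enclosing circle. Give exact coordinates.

Side lengths²: PQ² = 4, PR² = 125, QR² = 109.
Since PR² = 125 ≥ 109 + 4 = 113, the angle opposite PR is not acute, so the smallest enclosing circle has PR as diameter.
Centre = midpoint of PR = (1.5, 0), r² = 125/4 = 31.25.
Centre = (1.5, 0).

(1.5, 0)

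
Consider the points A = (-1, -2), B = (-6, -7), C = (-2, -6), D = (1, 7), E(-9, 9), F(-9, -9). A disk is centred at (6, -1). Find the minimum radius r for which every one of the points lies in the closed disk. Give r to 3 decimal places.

18.028

The required radius is the distance from (6, -1) to the farthest point.
Squared distances: 50, 180, 89, 89, 325, 289.
Maximum is 325, attained at E.
r = √325 ≈ 18.028.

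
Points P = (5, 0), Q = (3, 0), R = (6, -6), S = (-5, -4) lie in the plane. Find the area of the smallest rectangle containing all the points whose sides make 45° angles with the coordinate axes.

91

In coordinates u = x + y, v = x − y the rectangle is axis-aligned; the map (x,y)→(u,v) scales areas by 2.
u-values: 5, 3, 0, -9; range = 5 − (-9) = 14.
v-values: 5, 3, 12, -1; range = 12 − (-1) = 13.
Area = (14 × 13) / 2 = 91.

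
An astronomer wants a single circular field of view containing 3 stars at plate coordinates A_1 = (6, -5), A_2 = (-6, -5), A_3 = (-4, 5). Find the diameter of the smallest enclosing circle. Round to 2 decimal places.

14.42

Side lengths²: A_1A_2² = 144, A_1A_3² = 200, A_2A_3² = 104.
Since A_1A_3² = 200 < 144 + 104 = 248, the triangle is acute, so the smallest enclosing circle is the circumcircle.
Circumcentre = (0, -1), r² = 52.
Diameter = 2r = 2√52 ≈ 14.42.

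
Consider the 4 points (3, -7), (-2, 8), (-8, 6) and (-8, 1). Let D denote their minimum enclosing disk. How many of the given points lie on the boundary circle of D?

3

The minimum enclosing circle of a finite set is fixed by two of the points (as a diameter) or three (as a circumcircle).
The farthest pair is (3, -7)–(-8, 6) with squared distance 290. The circle on this segment as diameter has centre (-2.5, -0.5) and r² = 290/4 = 72.5.
Check (-2, 8): distance² to centre = 72.5 ≤ 72.5, so it lies inside.
All remaining points lie in this disk, and no smaller disk contains both endpoints, so this is the minimum enclosing circle.
The points at distance exactly r from the centre are (3, -7), (-2, 8), (-8, 6) — 3 points.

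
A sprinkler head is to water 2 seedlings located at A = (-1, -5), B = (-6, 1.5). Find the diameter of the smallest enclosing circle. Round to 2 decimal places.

8.20

The smallest circle enclosing two points has them as diameter endpoints.
Centre = midpoint = (-3.5, -1.75); r² = |AB|²/4 = 67.25/4 = 16.8125.
Diameter = 2r = 2√(16.8125) ≈ 8.20.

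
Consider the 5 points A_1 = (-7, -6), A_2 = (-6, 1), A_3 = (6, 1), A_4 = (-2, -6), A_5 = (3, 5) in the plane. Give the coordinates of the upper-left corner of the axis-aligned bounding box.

(-7, 5)

x-range [-7, 6], y-range [-6, 5].
The upper-left corner is (-7, 5).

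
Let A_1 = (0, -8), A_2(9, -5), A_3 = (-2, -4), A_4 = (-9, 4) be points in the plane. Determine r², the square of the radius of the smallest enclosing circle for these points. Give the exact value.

101.25

By Welzl's lemma the MEC is supported by two points (diametrically opposite) or three points (on a circumcircle).
The farthest pair is A_2–A_4 with squared distance 405. The circle on this segment as diameter has centre (0, -0.5) and r² = 405/4 = 101.25.
Check A_1: distance² to centre = 56.25 ≤ 101.25, so it lies inside.
All remaining points lie in this disk, and no smaller disk contains both endpoints, so this is the minimum enclosing circle.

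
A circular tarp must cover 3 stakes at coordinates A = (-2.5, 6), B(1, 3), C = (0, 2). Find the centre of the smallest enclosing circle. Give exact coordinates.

(-57/52, 213/52)

Side lengths²: AB² = 21.25, AC² = 22.25, BC² = 2.
Since AC² = 22.25 < 21.25 + 2 = 23.25, the triangle is acute, so the smallest enclosing circle is the circumcircle.
Circumcentre = (-57/52, 213/52), r² = 7565/1352.
Centre = (-57/52, 213/52).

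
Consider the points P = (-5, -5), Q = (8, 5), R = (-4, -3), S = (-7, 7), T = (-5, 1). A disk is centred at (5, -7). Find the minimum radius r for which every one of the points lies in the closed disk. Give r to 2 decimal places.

18.44

The required radius is the distance from (5, -7) to the farthest point.
Squared distances: 104, 153, 97, 340, 164.
Maximum is 340, attained at S.
r = √340 ≈ 18.44.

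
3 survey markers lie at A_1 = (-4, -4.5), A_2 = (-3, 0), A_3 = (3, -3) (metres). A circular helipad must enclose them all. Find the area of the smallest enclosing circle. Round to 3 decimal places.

42.767

Side lengths²: A_1A_2² = 21.25, A_1A_3² = 51.25, A_2A_3² = 45.
Since A_1A_3² = 51.25 < 45 + 21.25 = 66.25, the triangle is acute, so the smallest enclosing circle is the circumcircle.
Circumcentre = (-0.6875, -2.875), r² = 13.61328125.
Area = π·r² = π·13.61328125 ≈ 42.767.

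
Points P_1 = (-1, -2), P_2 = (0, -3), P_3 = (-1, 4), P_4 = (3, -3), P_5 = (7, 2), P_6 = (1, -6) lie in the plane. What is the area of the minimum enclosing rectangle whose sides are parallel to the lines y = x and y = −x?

84

In coordinates u = x + y, v = x − y the rectangle is axis-aligned; the map (x,y)→(u,v) scales areas by 2.
u-values: -3, -3, 3, 0, 9, -5; range = 9 − (-5) = 14.
v-values: 1, 3, -5, 6, 5, 7; range = 7 − (-5) = 12.
Area = (14 × 12) / 2 = 84.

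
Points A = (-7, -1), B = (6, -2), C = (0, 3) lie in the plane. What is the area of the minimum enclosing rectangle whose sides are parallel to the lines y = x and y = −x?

In coordinates u = x + y, v = x − y the rectangle is axis-aligned; the map (x,y)→(u,v) scales areas by 2.
u-values: -8, 4, 3; range = 4 − (-8) = 12.
v-values: -6, 8, -3; range = 8 − (-6) = 14.
Area = (12 × 14) / 2 = 84.

84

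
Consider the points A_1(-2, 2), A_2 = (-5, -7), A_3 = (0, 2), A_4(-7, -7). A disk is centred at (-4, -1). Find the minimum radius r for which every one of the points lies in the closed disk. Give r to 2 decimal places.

6.71

The required radius is the distance from (-4, -1) to the farthest point.
Squared distances: 13, 37, 25, 45.
Maximum is 45, attained at A_4.
r = √45 ≈ 6.71.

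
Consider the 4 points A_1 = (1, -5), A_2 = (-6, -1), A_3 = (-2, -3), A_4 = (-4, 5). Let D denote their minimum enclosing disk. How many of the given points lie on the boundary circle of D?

The farthest pair is A_1–A_4 with squared distance 125. The circle on this segment as diameter has centre (-1.5, 0) and r² = 125/4 = 31.25.
Check A_2: distance² to centre = 21.25 ≤ 31.25, so it lies inside.
All remaining points lie in this disk, and no smaller disk contains both endpoints, so this is the minimum enclosing circle.
The points at distance exactly r from the centre are A_1, A_4 — 2 points.

2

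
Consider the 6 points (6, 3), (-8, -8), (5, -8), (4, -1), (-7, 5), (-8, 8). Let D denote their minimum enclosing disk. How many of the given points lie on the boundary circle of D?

The minimum enclosing circle of a finite set is fixed by two of the points (as a diameter) or three (as a circumcircle).
The farthest pair is (5, -8)–(-8, 8) with squared distance 425. The circle on this segment as diameter has centre (-1.5, 0) and r² = 425/4 = 106.25.
Check (6, 3): distance² to centre = 65.25 ≤ 106.25, so it lies inside.
All remaining points lie in this disk, and no smaller disk contains both endpoints, so this is the minimum enclosing circle.
The points at distance exactly r from the centre are (-8, -8), (5, -8), (-8, 8) — 3 points.

3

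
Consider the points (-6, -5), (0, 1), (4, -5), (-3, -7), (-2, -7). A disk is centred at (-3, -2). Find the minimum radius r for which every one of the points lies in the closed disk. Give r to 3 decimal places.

7.616

The required radius is the distance from (-3, -2) to the farthest point.
Squared distances: 18, 18, 58, 25, 26.
Maximum is 58, attained at (4, -5).
r = √58 ≈ 7.616.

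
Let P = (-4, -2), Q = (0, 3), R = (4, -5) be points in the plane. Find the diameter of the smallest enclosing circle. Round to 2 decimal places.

9.41

Side lengths²: PQ² = 41, PR² = 73, QR² = 80.
Since QR² = 80 < 73 + 41 = 114, the triangle is acute, so the smallest enclosing circle is the circumcircle.
Circumcentre = (9/13, -43/26), r² = 14965/676.
Diameter = 2r = 2√(14965/676) ≈ 9.41.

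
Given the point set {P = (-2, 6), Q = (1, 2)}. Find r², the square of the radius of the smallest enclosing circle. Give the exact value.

6.25

The smallest circle enclosing two points has them as diameter endpoints.
Centre = midpoint = (-0.5, 4); r² = |PQ|²/4 = 25/4 = 6.25.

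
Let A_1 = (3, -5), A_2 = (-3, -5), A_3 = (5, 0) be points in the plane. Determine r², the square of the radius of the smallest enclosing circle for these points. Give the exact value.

22.25

Side lengths²: A_1A_2² = 36, A_1A_3² = 29, A_2A_3² = 89.
Since A_2A_3² = 89 ≥ 36 + 29 = 65, the angle opposite A_2A_3 is not acute, so the smallest enclosing circle has A_2A_3 as diameter.
Centre = midpoint of A_2A_3 = (1, -2.5), r² = 89/4 = 22.25.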